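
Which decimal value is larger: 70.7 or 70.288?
70.7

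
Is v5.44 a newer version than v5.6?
Yes. Version numbers are compared segment by segment as integers, not as decimals: minor version 44 > 6, so v5.44 > v5.6 (even though the decimal 5.44 < 5.6).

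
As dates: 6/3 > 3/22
True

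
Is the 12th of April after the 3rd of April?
Yes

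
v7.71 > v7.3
True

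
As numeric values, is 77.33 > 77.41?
False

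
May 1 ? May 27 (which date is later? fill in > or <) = <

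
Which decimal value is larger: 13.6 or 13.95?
13.95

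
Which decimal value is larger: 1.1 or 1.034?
1.1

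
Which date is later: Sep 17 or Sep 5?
Sep 17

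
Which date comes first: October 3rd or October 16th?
October 3rd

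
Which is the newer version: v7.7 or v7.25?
v7.25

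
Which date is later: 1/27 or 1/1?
1/27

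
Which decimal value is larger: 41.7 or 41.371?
41.7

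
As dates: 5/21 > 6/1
False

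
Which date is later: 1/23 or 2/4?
2/4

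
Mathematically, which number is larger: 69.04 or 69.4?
69.4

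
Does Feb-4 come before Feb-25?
Yes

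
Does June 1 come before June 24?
Yes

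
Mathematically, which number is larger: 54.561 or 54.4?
54.561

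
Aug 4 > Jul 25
True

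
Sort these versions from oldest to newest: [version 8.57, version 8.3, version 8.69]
[version 8.3, version 8.57, version 8.69]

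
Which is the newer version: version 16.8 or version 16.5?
version 16.8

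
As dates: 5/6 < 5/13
True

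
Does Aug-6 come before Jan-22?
No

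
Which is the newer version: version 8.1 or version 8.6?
version 8.6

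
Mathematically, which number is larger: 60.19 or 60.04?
60.19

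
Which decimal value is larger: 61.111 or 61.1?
61.111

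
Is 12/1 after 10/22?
Yes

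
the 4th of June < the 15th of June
True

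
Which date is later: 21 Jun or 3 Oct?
3 Oct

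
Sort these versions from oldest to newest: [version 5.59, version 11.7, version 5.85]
[version 5.59, version 5.85, version 11.7]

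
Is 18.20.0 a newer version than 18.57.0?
No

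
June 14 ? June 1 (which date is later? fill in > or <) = >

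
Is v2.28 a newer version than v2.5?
Yes. Version numbers are compared segment by segment as integers, not as decimals: minor version 28 > 5, so v2.28 > v2.5 (even though the decimal 2.28 < 2.5).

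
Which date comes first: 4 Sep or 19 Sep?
4 Sep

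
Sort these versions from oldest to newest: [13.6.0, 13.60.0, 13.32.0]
[13.6.0, 13.32.0, 13.60.0]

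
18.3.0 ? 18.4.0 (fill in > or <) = <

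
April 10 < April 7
False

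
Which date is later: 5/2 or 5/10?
5/10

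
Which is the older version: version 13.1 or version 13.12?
version 13.1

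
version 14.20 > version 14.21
False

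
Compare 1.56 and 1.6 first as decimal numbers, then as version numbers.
As decimals: 1.56 < 1.6. As versions: v1.56 > v1.6 (minor version 56 > 6).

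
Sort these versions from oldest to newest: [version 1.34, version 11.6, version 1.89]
[version 1.34, version 1.89, version 11.6]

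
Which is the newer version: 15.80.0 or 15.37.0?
15.80.0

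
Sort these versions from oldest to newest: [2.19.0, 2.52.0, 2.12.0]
[2.12.0, 2.19.0, 2.52.0]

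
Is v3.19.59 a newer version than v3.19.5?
Yes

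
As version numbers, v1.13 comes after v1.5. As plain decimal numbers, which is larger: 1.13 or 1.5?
1.5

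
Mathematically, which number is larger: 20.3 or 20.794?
20.794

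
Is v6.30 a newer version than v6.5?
Yes. Version numbers are compared segment by segment as integers, not as decimals: minor version 30 > 5, so v6.30 > v6.5 (even though the decimal 6.30 < 6.5).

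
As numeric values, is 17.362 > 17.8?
False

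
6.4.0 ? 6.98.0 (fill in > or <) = <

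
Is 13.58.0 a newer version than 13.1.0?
Yes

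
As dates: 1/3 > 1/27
False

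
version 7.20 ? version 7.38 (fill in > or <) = <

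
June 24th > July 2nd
False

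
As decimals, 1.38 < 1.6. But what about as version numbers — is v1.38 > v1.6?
True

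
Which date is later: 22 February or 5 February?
22 February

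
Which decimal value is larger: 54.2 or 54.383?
54.383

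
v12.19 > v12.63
False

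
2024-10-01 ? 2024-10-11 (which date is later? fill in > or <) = <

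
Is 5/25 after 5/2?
Yes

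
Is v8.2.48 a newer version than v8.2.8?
Yes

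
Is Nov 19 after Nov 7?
Yes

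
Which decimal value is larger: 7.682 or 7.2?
7.682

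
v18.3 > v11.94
True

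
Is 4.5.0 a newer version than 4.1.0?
Yes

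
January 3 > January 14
False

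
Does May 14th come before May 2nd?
No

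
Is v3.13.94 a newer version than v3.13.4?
Yes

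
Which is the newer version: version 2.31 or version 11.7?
version 11.7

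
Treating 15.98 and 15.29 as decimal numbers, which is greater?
15.98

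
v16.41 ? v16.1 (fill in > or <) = >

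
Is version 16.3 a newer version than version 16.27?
No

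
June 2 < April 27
False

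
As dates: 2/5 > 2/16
False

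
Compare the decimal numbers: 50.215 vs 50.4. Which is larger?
50.4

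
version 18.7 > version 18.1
True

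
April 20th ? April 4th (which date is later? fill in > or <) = >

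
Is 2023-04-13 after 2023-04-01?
Yes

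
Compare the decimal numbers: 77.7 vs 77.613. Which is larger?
77.7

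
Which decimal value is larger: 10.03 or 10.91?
10.91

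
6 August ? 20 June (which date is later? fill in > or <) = >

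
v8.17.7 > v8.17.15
False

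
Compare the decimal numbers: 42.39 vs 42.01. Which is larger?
42.39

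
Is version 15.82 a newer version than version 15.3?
Yes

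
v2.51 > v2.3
True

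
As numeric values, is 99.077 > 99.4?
False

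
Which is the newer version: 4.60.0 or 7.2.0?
7.2.0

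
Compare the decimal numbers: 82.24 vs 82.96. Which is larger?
82.96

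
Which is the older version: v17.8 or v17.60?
v17.8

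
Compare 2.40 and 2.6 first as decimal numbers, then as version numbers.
As decimals: 2.40 < 2.6. As versions: v2.40 > v2.6 (minor version 40 > 6).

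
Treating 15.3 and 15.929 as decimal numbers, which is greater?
15.929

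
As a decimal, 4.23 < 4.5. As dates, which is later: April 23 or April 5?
April 23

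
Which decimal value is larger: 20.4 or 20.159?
20.4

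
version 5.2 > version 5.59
False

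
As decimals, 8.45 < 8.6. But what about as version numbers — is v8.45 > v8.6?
True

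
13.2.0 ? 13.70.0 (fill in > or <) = <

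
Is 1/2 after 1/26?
No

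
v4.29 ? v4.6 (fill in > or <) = >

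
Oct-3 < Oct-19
True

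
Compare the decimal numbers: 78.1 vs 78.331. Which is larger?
78.331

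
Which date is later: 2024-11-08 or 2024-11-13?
2024-11-13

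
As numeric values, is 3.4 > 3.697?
False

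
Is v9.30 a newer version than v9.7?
Yes. Version numbers are compared segment by segment as integers, not as decimals: minor version 30 > 7, so v9.30 > v9.7 (even though the decimal 9.30 < 9.7).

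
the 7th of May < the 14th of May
True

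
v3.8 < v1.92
False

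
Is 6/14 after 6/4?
Yes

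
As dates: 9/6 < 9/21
True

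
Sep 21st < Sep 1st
False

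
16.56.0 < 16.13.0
False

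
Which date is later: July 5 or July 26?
July 26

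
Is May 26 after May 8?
Yes. Day 26 comes after day 8 in May — this is a date comparison, not a decimal one (the decimal 5.26 would be smaller than 5.8).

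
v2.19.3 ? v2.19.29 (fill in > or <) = <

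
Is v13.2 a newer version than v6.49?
Yes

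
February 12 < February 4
False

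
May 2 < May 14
True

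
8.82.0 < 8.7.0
False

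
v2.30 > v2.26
True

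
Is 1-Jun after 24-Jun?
No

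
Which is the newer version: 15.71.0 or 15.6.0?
15.71.0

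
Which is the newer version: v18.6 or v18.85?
v18.85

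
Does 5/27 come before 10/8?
Yes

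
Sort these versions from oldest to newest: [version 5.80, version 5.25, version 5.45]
[version 5.25, version 5.45, version 5.80]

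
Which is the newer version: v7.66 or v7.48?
v7.66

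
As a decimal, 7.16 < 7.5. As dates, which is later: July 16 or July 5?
July 16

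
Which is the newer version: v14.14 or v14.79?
v14.79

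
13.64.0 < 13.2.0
False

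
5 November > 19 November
False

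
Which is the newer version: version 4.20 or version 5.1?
version 5.1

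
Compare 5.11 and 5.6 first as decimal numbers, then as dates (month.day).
As decimals: 5.11 < 5.6. As dates: 5/11 is later than 5/6 (day 11 > day 6).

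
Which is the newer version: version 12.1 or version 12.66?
version 12.66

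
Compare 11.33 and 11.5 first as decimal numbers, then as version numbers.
As decimals: 11.33 < 11.5. As versions: v11.33 > v11.5 (minor version 33 > 5).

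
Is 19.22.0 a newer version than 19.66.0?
No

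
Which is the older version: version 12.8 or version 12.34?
version 12.8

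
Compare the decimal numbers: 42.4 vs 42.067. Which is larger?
42.4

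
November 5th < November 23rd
True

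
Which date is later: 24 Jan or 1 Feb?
1 Feb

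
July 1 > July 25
False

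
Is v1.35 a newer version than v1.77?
No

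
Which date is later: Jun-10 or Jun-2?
Jun-10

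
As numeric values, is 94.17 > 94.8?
False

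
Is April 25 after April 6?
Yes. Day 25 comes after day 6 in April — this is a date comparison, not a decimal one (the decimal 4.25 would be smaller than 4.6).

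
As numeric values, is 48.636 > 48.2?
True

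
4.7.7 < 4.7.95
True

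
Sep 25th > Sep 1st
True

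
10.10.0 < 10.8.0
False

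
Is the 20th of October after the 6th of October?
Yes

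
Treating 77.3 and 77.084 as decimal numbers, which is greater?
77.3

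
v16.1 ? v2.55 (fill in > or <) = >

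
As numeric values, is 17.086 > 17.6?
False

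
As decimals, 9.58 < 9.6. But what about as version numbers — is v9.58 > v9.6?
True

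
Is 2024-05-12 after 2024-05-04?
Yes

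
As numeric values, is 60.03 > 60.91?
False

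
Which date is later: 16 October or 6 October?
16 October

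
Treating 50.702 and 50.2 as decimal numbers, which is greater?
50.702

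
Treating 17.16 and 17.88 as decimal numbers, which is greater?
17.88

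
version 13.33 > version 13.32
True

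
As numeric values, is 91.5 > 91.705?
False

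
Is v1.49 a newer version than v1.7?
Yes. Version numbers are compared segment by segment as integers, not as decimals: minor version 49 > 7, so v1.49 > v1.7 (even though the decimal 1.49 < 1.7).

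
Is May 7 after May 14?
No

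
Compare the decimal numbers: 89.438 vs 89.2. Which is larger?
89.438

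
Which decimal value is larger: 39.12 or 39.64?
39.64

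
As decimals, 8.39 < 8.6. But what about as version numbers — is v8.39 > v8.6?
True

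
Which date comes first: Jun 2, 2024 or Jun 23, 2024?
Jun 2, 2024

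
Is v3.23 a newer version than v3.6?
Yes. Version numbers are compared segment by segment as integers, not as decimals: minor version 23 > 6, so v3.23 > v3.6 (even though the decimal 3.23 < 3.6).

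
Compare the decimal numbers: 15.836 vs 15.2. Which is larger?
15.836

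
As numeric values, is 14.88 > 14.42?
True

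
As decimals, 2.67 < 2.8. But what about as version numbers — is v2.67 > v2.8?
True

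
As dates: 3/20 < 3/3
False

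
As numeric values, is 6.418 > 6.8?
False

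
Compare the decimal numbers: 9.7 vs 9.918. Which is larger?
9.918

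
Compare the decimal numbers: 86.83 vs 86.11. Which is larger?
86.83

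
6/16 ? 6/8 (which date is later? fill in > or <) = >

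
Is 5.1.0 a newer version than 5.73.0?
No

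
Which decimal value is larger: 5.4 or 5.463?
5.463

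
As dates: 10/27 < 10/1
False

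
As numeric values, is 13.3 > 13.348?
False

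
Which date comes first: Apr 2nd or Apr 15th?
Apr 2nd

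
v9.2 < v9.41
True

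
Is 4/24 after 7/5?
No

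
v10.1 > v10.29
False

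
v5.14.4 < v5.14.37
True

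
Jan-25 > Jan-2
True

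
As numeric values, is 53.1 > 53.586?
False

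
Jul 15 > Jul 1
True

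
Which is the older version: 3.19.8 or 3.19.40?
3.19.8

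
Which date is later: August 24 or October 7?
October 7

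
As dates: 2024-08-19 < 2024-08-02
False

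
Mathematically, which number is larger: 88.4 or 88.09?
88.4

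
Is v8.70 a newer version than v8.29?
Yes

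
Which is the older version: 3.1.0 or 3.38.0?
3.1.0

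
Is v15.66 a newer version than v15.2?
Yes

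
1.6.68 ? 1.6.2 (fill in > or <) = >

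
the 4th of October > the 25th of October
False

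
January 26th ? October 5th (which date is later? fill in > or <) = <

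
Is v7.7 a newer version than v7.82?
No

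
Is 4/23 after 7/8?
No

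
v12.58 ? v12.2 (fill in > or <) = >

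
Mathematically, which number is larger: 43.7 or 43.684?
43.7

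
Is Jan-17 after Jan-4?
Yes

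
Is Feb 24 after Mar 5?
No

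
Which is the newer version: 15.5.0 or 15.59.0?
15.59.0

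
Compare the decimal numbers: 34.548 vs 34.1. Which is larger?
34.548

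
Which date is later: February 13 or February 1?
February 13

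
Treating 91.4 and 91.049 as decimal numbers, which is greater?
91.4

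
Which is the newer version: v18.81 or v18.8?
v18.81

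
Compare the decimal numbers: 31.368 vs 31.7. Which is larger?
31.7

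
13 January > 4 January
True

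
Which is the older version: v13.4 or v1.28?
v1.28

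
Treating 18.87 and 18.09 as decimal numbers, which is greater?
18.87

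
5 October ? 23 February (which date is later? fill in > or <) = >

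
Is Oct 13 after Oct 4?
Yes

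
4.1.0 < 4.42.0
True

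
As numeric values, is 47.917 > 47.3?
True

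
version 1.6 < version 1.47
True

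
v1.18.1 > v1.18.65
False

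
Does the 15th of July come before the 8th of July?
No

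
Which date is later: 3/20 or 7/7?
7/7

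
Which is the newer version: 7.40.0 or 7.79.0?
7.79.0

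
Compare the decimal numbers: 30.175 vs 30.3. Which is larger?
30.3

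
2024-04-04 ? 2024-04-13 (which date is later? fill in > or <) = <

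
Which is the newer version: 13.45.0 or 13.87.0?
13.87.0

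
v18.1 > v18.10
False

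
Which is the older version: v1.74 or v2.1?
v1.74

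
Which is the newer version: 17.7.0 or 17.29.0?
17.29.0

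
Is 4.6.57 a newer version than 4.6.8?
Yes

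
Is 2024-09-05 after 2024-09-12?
No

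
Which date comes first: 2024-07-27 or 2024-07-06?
2024-07-06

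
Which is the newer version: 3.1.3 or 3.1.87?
3.1.87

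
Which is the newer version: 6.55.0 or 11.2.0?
11.2.0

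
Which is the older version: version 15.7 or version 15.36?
version 15.7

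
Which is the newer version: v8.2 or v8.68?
v8.68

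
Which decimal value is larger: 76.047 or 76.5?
76.5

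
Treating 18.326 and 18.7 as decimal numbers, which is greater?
18.7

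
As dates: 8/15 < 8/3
False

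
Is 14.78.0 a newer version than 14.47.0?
Yes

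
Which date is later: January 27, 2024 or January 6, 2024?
January 27, 2024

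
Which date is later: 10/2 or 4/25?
10/2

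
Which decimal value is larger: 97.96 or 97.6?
97.96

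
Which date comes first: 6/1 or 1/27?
1/27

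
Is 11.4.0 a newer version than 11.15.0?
No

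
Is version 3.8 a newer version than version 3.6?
Yes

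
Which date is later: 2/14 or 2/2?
2/14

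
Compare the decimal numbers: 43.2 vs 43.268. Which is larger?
43.268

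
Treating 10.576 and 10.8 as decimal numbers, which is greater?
10.8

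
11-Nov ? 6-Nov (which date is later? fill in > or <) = >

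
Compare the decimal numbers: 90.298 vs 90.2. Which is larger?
90.298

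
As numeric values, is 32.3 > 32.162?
True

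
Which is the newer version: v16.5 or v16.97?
v16.97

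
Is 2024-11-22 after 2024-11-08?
Yes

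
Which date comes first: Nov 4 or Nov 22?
Nov 4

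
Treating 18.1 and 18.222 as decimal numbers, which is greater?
18.222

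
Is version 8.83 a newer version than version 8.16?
Yes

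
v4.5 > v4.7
False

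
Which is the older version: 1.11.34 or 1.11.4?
1.11.4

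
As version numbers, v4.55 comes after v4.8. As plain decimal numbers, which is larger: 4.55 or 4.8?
4.8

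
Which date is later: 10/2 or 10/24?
10/24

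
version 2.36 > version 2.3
True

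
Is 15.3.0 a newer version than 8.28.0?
Yes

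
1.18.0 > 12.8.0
False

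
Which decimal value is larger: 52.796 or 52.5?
52.796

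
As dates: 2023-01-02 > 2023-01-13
False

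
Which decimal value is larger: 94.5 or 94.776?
94.776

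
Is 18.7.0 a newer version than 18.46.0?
No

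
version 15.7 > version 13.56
True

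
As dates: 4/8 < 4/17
True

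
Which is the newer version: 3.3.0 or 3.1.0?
3.3.0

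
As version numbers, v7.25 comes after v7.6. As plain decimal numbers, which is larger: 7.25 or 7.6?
7.6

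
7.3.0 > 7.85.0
False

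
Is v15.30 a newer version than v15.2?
Yes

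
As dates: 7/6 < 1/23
False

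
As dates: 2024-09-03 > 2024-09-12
False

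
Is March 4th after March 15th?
No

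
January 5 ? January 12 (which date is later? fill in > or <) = <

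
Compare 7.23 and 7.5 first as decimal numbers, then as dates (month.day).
As decimals: 7.23 < 7.5. As dates: 7/23 is later than 7/5 (day 23 > day 5).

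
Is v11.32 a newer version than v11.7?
Yes. Version numbers are compared segment by segment as integers, not as decimals: minor version 32 > 7, so v11.32 > v11.7 (even though the decimal 11.32 < 11.7).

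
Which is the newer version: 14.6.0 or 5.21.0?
14.6.0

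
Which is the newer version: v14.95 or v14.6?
v14.95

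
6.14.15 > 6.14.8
True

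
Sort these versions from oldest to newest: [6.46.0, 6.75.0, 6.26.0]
[6.26.0, 6.46.0, 6.75.0]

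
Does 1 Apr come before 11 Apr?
Yes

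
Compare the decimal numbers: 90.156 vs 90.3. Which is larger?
90.3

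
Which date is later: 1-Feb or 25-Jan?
1-Feb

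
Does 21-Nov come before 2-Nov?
No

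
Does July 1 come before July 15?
Yes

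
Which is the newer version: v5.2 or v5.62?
v5.62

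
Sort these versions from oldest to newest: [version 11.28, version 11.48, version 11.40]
[version 11.28, version 11.40, version 11.48]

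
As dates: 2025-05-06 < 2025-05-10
True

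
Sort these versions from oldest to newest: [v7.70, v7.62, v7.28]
[v7.28, v7.62, v7.70]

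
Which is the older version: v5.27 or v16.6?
v5.27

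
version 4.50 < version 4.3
False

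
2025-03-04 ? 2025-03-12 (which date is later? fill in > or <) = <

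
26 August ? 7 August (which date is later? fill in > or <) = >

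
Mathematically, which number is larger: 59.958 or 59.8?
59.958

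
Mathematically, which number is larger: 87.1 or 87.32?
87.32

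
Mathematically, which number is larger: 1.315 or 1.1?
1.315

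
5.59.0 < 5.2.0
False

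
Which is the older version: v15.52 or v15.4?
v15.4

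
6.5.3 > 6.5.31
False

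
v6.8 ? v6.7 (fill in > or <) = >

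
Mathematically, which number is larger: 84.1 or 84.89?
84.89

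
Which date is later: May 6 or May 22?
May 22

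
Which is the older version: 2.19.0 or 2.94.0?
2.19.0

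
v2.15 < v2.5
False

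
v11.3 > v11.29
False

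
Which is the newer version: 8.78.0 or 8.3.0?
8.78.0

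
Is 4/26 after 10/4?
No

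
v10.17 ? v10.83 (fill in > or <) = <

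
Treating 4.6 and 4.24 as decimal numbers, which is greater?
4.6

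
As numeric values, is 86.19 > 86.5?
False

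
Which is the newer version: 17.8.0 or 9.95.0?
17.8.0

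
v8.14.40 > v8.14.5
True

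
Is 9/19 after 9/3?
Yes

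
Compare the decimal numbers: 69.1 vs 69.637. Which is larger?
69.637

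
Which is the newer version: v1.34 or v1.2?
v1.34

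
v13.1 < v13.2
True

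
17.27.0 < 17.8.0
False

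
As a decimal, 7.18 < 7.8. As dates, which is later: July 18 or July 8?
July 18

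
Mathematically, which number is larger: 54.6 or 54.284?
54.6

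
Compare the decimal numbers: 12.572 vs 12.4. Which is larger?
12.572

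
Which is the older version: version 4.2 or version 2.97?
version 2.97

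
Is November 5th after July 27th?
Yes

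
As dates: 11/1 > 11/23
False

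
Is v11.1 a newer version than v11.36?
No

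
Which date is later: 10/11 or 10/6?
10/11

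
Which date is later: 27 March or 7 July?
7 July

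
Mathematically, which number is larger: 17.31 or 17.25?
17.31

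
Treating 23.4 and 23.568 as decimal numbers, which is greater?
23.568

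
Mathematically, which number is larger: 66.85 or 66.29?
66.85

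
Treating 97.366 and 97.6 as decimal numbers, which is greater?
97.6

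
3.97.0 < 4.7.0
True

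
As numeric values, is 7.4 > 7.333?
True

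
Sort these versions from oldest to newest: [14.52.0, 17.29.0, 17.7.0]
[14.52.0, 17.7.0, 17.29.0]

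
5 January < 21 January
True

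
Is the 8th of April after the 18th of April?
No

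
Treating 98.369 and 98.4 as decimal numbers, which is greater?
98.4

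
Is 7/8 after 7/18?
No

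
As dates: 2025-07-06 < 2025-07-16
True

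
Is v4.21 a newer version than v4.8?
Yes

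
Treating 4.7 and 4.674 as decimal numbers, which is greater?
4.7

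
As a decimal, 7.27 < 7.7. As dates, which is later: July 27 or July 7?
July 27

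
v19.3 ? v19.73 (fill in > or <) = <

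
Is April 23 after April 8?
Yes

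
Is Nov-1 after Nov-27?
No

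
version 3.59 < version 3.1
False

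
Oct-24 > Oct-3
True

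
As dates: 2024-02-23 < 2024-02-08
False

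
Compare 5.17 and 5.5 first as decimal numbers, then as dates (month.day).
As decimals: 5.17 < 5.5. As dates: 5/17 is later than 5/5 (day 17 > day 5).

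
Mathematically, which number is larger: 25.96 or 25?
25.96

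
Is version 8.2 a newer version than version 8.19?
No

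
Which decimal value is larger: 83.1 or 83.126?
83.126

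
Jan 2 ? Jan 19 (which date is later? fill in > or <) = <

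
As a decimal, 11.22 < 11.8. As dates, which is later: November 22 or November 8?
November 22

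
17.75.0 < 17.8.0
False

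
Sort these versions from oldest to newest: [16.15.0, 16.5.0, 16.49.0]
[16.5.0, 16.15.0, 16.49.0]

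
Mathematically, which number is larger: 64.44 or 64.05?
64.44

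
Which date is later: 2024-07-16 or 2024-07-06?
2024-07-16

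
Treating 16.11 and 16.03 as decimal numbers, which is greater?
16.11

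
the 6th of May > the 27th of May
False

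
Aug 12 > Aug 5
True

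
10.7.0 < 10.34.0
True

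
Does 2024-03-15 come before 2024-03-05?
No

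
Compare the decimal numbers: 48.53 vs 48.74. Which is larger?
48.74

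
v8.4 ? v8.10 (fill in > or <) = <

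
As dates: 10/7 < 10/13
True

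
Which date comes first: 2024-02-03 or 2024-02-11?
2024-02-03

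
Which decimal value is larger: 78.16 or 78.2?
78.2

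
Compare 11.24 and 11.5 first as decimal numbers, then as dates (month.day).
As decimals: 11.24 < 11.5. As dates: 11/24 is later than 11/5 (day 24 > day 5).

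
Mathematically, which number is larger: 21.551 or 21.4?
21.551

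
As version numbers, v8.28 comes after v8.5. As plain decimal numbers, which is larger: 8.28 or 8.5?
8.5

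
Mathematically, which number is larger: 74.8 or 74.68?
74.8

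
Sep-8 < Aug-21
False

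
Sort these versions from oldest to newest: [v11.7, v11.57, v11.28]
[v11.7, v11.28, v11.57]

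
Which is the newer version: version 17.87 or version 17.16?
version 17.87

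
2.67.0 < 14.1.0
True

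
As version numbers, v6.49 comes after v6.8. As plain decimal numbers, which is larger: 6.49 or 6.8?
6.8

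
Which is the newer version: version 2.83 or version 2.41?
version 2.83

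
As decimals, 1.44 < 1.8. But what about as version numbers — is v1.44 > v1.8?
True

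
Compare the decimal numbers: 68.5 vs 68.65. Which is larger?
68.65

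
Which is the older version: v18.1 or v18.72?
v18.1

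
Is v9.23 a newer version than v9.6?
Yes. Version numbers are compared segment by segment as integers, not as decimals: minor version 23 > 6, so v9.23 > v9.6 (even though the decimal 9.23 < 9.6).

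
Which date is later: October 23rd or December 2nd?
December 2nd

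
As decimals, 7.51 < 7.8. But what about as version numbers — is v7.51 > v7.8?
True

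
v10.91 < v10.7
False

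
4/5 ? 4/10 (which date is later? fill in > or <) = <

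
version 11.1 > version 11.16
False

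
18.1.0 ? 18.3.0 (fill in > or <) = <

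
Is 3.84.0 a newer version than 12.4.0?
No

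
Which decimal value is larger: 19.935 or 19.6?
19.935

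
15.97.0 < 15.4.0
False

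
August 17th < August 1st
False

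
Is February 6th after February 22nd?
No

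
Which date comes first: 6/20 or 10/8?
6/20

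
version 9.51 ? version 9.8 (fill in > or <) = >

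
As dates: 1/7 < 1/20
True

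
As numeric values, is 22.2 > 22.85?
False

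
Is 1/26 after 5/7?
No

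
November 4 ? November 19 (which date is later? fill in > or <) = <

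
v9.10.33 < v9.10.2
False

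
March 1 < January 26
False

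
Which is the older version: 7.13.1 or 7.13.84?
7.13.1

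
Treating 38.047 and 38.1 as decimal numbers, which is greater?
38.1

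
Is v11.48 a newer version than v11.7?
Yes. Version numbers are compared segment by segment as integers, not as decimals: minor version 48 > 7, so v11.48 > v11.7 (even though the decimal 11.48 < 11.7).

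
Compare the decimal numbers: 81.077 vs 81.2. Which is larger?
81.2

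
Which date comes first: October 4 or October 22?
October 4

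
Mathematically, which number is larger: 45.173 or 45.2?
45.2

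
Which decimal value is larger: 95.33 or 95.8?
95.8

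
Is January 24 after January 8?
Yes. Day 24 comes after day 8 in January — this is a date comparison, not a decimal one (the decimal 1.24 would be smaller than 1.8).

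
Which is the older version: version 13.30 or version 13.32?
version 13.30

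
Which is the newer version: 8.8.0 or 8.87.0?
8.87.0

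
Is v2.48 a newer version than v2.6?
Yes. Version numbers are compared segment by segment as integers, not as decimals: minor version 48 > 6, so v2.48 > v2.6 (even though the decimal 2.48 < 2.6).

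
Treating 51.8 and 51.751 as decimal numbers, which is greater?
51.8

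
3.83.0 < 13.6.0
True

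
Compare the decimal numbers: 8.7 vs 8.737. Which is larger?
8.737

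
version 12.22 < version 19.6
True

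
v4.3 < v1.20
False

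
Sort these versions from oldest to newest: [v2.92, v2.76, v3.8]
[v2.76, v2.92, v3.8]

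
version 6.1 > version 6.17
False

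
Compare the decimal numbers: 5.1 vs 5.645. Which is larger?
5.645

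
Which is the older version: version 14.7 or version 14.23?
version 14.7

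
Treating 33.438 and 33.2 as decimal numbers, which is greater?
33.438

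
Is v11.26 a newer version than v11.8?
Yes. Version numbers are compared segment by segment as integers, not as decimals: minor version 26 > 8, so v11.26 > v11.8 (even though the decimal 11.26 < 11.8).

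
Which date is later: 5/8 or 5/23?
5/23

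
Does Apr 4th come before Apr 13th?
Yes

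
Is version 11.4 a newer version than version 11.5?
No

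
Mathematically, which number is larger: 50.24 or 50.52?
50.52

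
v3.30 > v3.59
False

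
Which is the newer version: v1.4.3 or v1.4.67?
v1.4.67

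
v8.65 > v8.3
True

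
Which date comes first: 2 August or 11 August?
2 August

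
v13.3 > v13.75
False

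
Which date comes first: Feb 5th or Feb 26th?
Feb 5th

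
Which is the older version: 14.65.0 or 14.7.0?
14.7.0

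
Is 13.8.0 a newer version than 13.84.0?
No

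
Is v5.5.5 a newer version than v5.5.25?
No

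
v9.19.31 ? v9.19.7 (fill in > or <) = >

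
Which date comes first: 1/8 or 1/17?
1/8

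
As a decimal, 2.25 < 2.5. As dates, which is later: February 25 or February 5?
February 25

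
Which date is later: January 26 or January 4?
January 26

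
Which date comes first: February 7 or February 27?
February 7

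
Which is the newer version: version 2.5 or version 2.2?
version 2.5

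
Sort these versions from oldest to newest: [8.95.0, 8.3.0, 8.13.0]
[8.3.0, 8.13.0, 8.95.0]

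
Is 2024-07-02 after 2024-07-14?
No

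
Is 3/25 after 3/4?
Yes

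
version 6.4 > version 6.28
False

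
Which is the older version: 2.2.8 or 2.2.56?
2.2.8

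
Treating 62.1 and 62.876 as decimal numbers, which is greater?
62.876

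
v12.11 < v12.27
True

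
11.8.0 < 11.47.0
True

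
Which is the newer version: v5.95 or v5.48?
v5.95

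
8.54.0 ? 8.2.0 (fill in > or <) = >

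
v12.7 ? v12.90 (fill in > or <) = <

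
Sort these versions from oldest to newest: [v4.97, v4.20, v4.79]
[v4.20, v4.79, v4.97]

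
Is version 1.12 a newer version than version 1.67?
No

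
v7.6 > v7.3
True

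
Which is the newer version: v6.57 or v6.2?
v6.57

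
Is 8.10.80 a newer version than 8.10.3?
Yes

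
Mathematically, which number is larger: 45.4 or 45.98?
45.98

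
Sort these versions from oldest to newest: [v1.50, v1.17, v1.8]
[v1.8, v1.17, v1.50]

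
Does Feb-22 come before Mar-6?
Yes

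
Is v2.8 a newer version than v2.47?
No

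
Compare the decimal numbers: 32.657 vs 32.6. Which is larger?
32.657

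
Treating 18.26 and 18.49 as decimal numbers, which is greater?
18.49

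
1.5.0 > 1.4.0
True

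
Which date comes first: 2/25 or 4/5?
2/25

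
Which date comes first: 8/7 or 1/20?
1/20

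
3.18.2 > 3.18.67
False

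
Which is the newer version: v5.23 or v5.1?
v5.23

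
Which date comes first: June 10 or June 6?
June 6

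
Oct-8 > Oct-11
False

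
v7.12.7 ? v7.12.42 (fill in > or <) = <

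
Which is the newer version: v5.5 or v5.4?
v5.5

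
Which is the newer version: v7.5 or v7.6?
v7.6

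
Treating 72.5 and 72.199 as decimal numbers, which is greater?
72.5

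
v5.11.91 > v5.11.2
True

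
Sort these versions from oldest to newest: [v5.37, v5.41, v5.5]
[v5.5, v5.37, v5.41]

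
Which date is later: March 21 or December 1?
December 1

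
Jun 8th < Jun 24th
True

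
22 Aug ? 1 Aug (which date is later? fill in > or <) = >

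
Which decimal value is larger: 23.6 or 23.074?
23.6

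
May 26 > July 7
False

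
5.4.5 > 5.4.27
False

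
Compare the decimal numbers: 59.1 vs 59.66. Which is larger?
59.66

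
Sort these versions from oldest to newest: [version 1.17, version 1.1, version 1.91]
[version 1.1, version 1.17, version 1.91]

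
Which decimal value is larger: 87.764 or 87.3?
87.764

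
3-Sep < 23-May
False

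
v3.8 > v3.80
False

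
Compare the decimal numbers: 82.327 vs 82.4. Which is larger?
82.4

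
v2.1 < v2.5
True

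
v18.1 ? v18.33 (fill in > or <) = <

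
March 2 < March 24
True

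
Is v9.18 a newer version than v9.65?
No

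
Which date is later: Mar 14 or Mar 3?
Mar 14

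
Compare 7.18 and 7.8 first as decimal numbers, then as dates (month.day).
As decimals: 7.18 < 7.8. As dates: 7/18 is later than 7/8 (day 18 > day 8).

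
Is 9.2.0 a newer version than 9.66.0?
No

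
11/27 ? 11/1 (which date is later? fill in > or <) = >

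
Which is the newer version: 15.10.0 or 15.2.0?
15.10.0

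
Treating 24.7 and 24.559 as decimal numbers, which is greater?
24.7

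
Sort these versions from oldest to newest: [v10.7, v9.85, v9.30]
[v9.30, v9.85, v10.7]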